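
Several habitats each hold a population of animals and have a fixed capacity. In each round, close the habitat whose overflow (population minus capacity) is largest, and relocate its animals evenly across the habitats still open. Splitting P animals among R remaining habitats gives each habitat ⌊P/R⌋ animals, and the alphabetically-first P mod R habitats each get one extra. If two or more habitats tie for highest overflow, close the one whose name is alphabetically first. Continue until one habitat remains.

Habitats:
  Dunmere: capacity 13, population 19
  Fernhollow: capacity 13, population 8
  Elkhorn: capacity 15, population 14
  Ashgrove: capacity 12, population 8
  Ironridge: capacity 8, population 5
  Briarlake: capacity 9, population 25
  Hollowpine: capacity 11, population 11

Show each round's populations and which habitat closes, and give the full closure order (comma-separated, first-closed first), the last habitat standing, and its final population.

Closure order: Briarlake, Dunmere, Elkhorn, Hollowpine, Ashgrove, Fernhollow
Last habitat: Ironridge with 90 animals

Round 1: Ashgrove=8 Briarlake=25 Dunmere=19 Elkhorn=14 Fernhollow=8 Hollowpine=11 Ironridge=5 → close Briarlake (overflow 16)
  25÷6 = 4 each, +1 to first 1
Round 2: Ashgrove=13 Dunmere=23 Elkhorn=18 Fernhollow=12 Hollowpine=15 Ironridge=9 → close Dunmere (overflow 10)
  23÷5 = 4 each, +1 to first 3
Round 3: Ashgrove=18 Elkhorn=23 Fernhollow=17 Hollowpine=19 Ironridge=13 → close Elkhorn (overflow 8)
  23÷4 = 5 each, +1 to first 3
Round 4: Ashgrove=24 Fernhollow=23 Hollowpine=25 Ironridge=18 → close Hollowpine (overflow 14)
  25÷3 = 8 each, +1 to first 1
Round 5: Ashgrove=33 Fernhollow=31 Ironridge=26 → close Ashgrove (overflow 21)
  33÷2 = 16 each, +1 to first 1
Round 6: Fernhollow=48 Ironridge=42 → close Fernhollow (overflow 35)
  48÷1 = 48 each, +1 to first 0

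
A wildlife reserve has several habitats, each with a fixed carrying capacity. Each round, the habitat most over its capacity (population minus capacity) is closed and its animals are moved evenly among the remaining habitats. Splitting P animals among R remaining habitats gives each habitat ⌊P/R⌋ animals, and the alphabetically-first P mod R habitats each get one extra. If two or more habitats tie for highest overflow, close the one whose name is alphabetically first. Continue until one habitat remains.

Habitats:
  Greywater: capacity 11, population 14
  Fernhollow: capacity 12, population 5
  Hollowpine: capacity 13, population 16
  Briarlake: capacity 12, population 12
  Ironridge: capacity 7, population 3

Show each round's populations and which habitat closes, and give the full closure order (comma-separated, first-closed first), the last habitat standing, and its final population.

Round 1: Briarlake=12 Fernhollow=5 Greywater=14 Hollowpine=16 Ironridge=3 → close Greywater (overflow 3)
  14÷4 = 3 each, +1 to first 2
Round 2: Briarlake=16 Fernhollow=9 Hollowpine=19 Ironridge=6 → close Hollowpine (overflow 6)
  19÷3 = 6 each, +1 to first 1
Round 3: Briarlake=23 Fernhollow=15 Ironridge=12 → close Briarlake (overflow 11)
  23÷2 = 11 each, +1 to first 1
Round 4: Fernhollow=27 Ironridge=23 → close Ironridge (overflow 16)
  23÷1 = 23 each, +1 to first 0

Closure order: Greywater, Hollowpine, Briarlake, Ironridge
Last habitat: Fernhollow with 50 animals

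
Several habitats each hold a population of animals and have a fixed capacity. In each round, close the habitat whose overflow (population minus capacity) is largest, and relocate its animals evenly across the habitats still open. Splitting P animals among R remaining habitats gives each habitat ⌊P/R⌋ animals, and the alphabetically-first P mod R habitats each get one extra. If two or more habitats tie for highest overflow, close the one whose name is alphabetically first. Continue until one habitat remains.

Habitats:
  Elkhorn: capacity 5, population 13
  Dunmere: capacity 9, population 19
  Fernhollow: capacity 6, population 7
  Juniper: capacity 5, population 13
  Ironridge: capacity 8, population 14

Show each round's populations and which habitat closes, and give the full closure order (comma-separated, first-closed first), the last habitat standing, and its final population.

Closure order: Dunmere, Elkhorn, Juniper, Ironridge
Last habitat: Fernhollow with 66 animals

Round 1: Dunmere=19 Elkhorn=13 Fernhollow=7 Ironridge=14 Juniper=13 → close Dunmere (overflow 10)
  19÷4 = 4 each, +1 to first 3
Round 2: Elkhorn=18 Fernhollow=12 Ironridge=19 Juniper=17 → close Elkhorn (overflow 13)
  18÷3 = 6 each, +1 to first 0
Round 3: Fernhollow=18 Ironridge=25 Juniper=23 → close Juniper (overflow 18)
  23÷2 = 11 each, +1 to first 1
Round 4: Fernhollow=30 Ironridge=36 → close Ironridge (overflow 28)
  36÷1 = 36 each, +1 to first 0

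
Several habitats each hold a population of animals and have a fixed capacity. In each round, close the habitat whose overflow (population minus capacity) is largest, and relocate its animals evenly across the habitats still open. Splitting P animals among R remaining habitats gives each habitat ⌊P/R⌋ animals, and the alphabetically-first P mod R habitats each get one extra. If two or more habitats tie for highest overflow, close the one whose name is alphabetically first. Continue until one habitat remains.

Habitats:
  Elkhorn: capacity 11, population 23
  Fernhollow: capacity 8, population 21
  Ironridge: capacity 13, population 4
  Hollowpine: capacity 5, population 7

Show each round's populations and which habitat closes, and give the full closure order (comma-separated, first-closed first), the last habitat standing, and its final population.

Round 1: Elkhorn=23 Fernhollow=21 Hollowpine=7 Ironridge=4 → close Fernhollow (overflow 13)
  21÷3 = 7 each, +1 to first 0
Round 2: Elkhorn=30 Hollowpine=14 Ironridge=11 → close Elkhorn (overflow 19)
  30÷2 = 15 each, +1 to first 0
Round 3: Hollowpine=29 Ironridge=26 → close Hollowpine (overflow 24)
  29÷1 = 29 each, +1 to first 0

Closure order: Fernhollow, Elkhorn, Hollowpine
Last habitat: Ironridge with 55 animals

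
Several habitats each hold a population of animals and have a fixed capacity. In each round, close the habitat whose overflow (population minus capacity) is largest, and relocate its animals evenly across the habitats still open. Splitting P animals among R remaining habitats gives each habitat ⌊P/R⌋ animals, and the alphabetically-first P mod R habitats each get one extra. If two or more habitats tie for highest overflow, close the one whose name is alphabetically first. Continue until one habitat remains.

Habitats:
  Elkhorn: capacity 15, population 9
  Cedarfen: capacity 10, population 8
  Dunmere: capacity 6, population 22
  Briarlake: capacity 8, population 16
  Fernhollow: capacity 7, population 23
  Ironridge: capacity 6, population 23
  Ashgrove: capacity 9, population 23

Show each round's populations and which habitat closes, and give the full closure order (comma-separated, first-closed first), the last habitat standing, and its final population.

Closure order: Ironridge, Dunmere, Ashgrove, Fernhollow, Briarlake, Cedarfen
Last habitat: Elkhorn with 124 animals

Round 1: Ashgrove=23 Briarlake=16 Cedarfen=8 Dunmere=22 Elkhorn=9 Fernhollow=23 Ironridge=23 → close Ironridge (overflow 17)
  23÷6 = 3 each, +1 to first 5
Round 2: Ashgrove=27 Briarlake=20 Cedarfen=12 Dunmere=26 Elkhorn=13 Fernhollow=26 → close Dunmere (overflow 20)
  26÷5 = 5 each, +1 to first 1
Round 3: Ashgrove=33 Briarlake=25 Cedarfen=17 Elkhorn=18 Fernhollow=31 → close Ashgrove (overflow 24)
  33÷4 = 8 each, +1 to first 1
Round 4: Briarlake=34 Cedarfen=25 Elkhorn=26 Fernhollow=39 → close Fernhollow (overflow 32)
  39÷3 = 13 each, +1 to first 0
Round 5: Briarlake=47 Cedarfen=38 Elkhorn=39 → close Briarlake (overflow 39)
  47÷2 = 23 each, +1 to first 1
Round 6: Cedarfen=62 Elkhorn=62 → close Cedarfen (overflow 52)
  62÷1 = 62 each, +1 to first 0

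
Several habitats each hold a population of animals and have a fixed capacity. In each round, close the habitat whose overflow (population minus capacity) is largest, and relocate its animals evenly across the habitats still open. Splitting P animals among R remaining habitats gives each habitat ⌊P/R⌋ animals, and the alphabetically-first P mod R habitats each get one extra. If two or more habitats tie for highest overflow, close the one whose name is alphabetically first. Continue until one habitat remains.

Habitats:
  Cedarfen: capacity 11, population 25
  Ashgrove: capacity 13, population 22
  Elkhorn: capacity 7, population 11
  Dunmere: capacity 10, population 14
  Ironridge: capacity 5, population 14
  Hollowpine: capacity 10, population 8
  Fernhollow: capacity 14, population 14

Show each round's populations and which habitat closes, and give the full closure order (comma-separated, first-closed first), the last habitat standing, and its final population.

Closure order: Cedarfen, Ashgrove, Ironridge, Dunmere, Elkhorn, Fernhollow
Last habitat: Hollowpine with 108 animals

Round 1: Ashgrove=22 Cedarfen=25 Dunmere=14 Elkhorn=11 Fernhollow=14 Hollowpine=8 Ironridge=14 → close Cedarfen (overflow 14)
  25÷6 = 4 each, +1 to first 1
Round 2: Ashgrove=27 Dunmere=18 Elkhorn=15 Fernhollow=18 Hollowpine=12 Ironridge=18 → close Ashgrove (overflow 14)
  27÷5 = 5 each, +1 to first 2
Round 3: Dunmere=24 Elkhorn=21 Fernhollow=23 Hollowpine=17 Ironridge=23 → close Ironridge (overflow 18)
  23÷4 = 5 each, +1 to first 3
Round 4: Dunmere=30 Elkhorn=27 Fernhollow=29 Hollowpine=22 → close Dunmere (overflow 20)
  30÷3 = 10 each, +1 to first 0
Round 5: Elkhorn=37 Fernhollow=39 Hollowpine=32 → close Elkhorn (overflow 30)
  37÷2 = 18 each, +1 to first 1
Round 6: Fernhollow=58 Hollowpine=50 → close Fernhollow (overflow 44)
  58÷1 = 58 each, +1 to first 0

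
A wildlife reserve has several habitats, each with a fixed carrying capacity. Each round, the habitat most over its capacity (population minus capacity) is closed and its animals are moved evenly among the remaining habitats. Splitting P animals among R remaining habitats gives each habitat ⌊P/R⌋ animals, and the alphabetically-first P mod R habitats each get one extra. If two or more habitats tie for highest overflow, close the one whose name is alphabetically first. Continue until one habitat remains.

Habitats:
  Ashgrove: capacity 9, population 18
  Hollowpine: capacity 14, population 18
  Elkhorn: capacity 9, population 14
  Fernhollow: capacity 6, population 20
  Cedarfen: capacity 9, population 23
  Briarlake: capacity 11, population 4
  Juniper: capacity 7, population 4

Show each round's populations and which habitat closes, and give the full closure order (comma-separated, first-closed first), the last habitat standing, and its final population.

Round 1: Ashgrove=18 Briarlake=4 Cedarfen=23 Elkhorn=14 Fernhollow=20 Hollowpine=18 Juniper=4 → close Cedarfen (overflow 14)
  23÷6 = 3 each, +1 to first 5
Round 2: Ashgrove=22 Briarlake=8 Elkhorn=18 Fernhollow=24 Hollowpine=22 Juniper=7 → close Fernhollow (overflow 18)
  24÷5 = 4 each, +1 to first 4
Round 3: Ashgrove=27 Briarlake=13 Elkhorn=23 Hollowpine=27 Juniper=11 → close Ashgrove (overflow 18)
  27÷4 = 6 each, +1 to first 3
Round 4: Briarlake=20 Elkhorn=30 Hollowpine=34 Juniper=17 → close Elkhorn (overflow 21)
  30÷3 = 10 each, +1 to first 0
Round 5: Briarlake=30 Hollowpine=44 Juniper=27 → close Hollowpine (overflow 30)
  44÷2 = 22 each, +1 to first 0
Round 6: Briarlake=52 Juniper=49 → close Juniper (overflow 42)
  49÷1 = 49 each, +1 to first 0

Closure order: Cedarfen, Fernhollow, Ashgrove, Elkhorn, Hollowpine, Juniper
Last habitat: Briarlake with 101 animals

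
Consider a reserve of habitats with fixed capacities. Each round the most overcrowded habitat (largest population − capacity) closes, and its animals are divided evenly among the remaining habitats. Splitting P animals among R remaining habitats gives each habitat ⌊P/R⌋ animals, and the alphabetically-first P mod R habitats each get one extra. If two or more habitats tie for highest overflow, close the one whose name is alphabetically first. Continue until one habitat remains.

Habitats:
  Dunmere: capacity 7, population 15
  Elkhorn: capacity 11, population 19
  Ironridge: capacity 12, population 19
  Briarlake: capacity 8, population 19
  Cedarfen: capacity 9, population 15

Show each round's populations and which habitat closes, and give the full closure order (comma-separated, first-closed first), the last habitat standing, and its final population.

Round 1: Briarlake=19 Cedarfen=15 Dunmere=15 Elkhorn=19 Ironridge=19 → close Briarlake (overflow 11)
  19÷4 = 4 each, +1 to first 3
Round 2: Cedarfen=20 Dunmere=20 Elkhorn=24 Ironridge=23 → close Dunmere (overflow 13)
  20÷3 = 6 each, +1 to first 2
Round 3: Cedarfen=27 Elkhorn=31 Ironridge=29 → close Elkhorn (overflow 20)
  31÷2 = 15 each, +1 to first 1
Round 4: Cedarfen=43 Ironridge=44 → close Cedarfen (overflow 34)
  43÷1 = 43 each, +1 to first 0

Closure order: Briarlake, Dunmere, Elkhorn, Cedarfen
Last habitat: Ironridge with 87 animals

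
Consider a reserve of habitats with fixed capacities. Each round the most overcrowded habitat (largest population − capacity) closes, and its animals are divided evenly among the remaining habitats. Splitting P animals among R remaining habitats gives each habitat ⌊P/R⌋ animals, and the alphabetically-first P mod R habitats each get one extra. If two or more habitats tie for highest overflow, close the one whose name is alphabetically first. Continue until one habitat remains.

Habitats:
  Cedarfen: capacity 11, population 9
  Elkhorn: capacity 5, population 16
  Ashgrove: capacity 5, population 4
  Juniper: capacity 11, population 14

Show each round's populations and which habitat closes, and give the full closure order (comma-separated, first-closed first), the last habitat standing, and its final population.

Closure order: Elkhorn, Juniper, Ashgrove
Last habitat: Cedarfen with 43 animals

Round 1: Ashgrove=4 Cedarfen=9 Elkhorn=16 Juniper=14 → close Elkhorn (overflow 11)
  16÷3 = 5 each, +1 to first 1
Round 2: Ashgrove=10 Cedarfen=14 Juniper=19 → close Juniper (overflow 8)
  19÷2 = 9 each, +1 to first 1
Round 3: Ashgrove=20 Cedarfen=23 → close Ashgrove (overflow 15)
  20÷1 = 20 each, +1 to first 0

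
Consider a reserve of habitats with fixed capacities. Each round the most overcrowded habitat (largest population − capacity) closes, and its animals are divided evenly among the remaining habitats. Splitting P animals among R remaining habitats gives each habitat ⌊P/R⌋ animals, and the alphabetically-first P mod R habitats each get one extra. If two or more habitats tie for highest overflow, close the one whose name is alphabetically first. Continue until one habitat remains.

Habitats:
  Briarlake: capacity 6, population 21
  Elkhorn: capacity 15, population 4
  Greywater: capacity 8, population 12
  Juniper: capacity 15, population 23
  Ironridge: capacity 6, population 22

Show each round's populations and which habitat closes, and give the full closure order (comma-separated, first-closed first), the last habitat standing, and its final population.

Round 1: Briarlake=21 Elkhorn=4 Greywater=12 Ironridge=22 Juniper=23 → close Ironridge (overflow 16)
  22÷4 = 5 each, +1 to first 2
Round 2: Briarlake=27 Elkhorn=10 Greywater=17 Juniper=28 → close Briarlake (overflow 21)
  27÷3 = 9 each, +1 to first 0
Round 3: Elkhorn=19 Greywater=26 Juniper=37 → close Juniper (overflow 22)
  37÷2 = 18 each, +1 to first 1
Round 4: Elkhorn=38 Greywater=44 → close Greywater (overflow 36)
  44÷1 = 44 each, +1 to first 0

Closure order: Ironridge, Briarlake, Juniper, Greywater
Last habitat: Elkhorn with 82 animals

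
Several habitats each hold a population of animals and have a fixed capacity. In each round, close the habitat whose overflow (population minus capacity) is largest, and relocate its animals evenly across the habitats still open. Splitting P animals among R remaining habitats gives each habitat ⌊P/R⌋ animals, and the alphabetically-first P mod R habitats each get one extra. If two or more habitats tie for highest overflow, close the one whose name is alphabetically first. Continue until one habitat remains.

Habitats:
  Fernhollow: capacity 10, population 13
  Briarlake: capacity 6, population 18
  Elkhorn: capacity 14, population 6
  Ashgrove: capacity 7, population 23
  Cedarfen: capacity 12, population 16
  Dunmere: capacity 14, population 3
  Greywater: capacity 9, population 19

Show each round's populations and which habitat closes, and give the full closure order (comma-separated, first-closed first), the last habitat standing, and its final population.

Closure order: Ashgrove, Briarlake, Greywater, Cedarfen, Fernhollow, Dunmere
Last habitat: Elkhorn with 98 animals

Round 1: Ashgrove=23 Briarlake=18 Cedarfen=16 Dunmere=3 Elkhorn=6 Fernhollow=13 Greywater=19 → close Ashgrove (overflow 16)
  23÷6 = 3 each, +1 to first 5
Round 2: Briarlake=22 Cedarfen=20 Dunmere=7 Elkhorn=10 Fernhollow=17 Greywater=22 → close Briarlake (overflow 16)
  22÷5 = 4 each, +1 to first 2
Round 3: Cedarfen=25 Dunmere=12 Elkhorn=14 Fernhollow=21 Greywater=26 → close Greywater (overflow 17)
  26÷4 = 6 each, +1 to first 2
Round 4: Cedarfen=32 Dunmere=19 Elkhorn=20 Fernhollow=27 → close Cedarfen (overflow 20)
  32÷3 = 10 each, +1 to first 2
Round 5: Dunmere=30 Elkhorn=31 Fernhollow=37 → close Fernhollow (overflow 27)
  37÷2 = 18 each, +1 to first 1
Round 6: Dunmere=49 Elkhorn=49 → close Dunmere (overflow 35)
  49÷1 = 49 each, +1 to first 0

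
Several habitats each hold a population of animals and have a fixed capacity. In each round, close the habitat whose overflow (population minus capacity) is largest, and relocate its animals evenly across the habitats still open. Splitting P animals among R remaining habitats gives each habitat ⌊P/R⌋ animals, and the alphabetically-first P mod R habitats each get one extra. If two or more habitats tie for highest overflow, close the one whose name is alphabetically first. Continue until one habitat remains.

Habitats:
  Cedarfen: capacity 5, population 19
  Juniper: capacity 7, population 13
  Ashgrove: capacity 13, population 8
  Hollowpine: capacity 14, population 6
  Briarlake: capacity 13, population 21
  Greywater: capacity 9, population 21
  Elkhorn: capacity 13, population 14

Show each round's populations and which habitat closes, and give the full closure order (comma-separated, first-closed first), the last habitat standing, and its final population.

Closure order: Cedarfen, Greywater, Briarlake, Juniper, Elkhorn, Ashgrove
Last habitat: Hollowpine with 102 animals

Round 1: Ashgrove=8 Briarlake=21 Cedarfen=19 Elkhorn=14 Greywater=21 Hollowpine=6 Juniper=13 → close Cedarfen (overflow 14)
  19÷6 = 3 each, +1 to first 1
Round 2: Ashgrove=12 Briarlake=24 Elkhorn=17 Greywater=24 Hollowpine=9 Juniper=16 → close Greywater (overflow 15)
  24÷5 = 4 each, +1 to first 4
Round 3: Ashgrove=17 Briarlake=29 Elkhorn=22 Hollowpine=14 Juniper=20 → close Briarlake (overflow 16)
  29÷4 = 7 each, +1 to first 1
Round 4: Ashgrove=25 Elkhorn=29 Hollowpine=21 Juniper=27 → close Juniper (overflow 20)
  27÷3 = 9 each, +1 to first 0
Round 5: Ashgrove=34 Elkhorn=38 Hollowpine=30 → close Elkhorn (overflow 25)
  38÷2 = 19 each, +1 to first 0
Round 6: Ashgrove=53 Hollowpine=49 → close Ashgrove (overflow 40)
  53÷1 = 53 each, +1 to first 0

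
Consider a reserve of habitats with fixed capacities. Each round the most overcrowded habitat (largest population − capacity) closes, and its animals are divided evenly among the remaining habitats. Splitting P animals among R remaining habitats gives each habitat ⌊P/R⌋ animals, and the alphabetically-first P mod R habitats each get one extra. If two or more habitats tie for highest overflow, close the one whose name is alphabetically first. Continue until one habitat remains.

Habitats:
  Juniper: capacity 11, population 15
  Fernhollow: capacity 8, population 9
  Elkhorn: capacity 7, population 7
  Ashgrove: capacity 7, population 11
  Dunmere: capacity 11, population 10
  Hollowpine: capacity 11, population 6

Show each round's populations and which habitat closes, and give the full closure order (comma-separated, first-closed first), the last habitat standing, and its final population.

Round 1: Ashgrove=11 Dunmere=10 Elkhorn=7 Fernhollow=9 Hollowpine=6 Juniper=15 → close Ashgrove (overflow 4)
  11÷5 = 2 each, +1 to first 1
Round 2: Dunmere=13 Elkhorn=9 Fernhollow=11 Hollowpine=8 Juniper=17 → close Juniper (overflow 6)
  17÷4 = 4 each, +1 to first 1
Round 3: Dunmere=18 Elkhorn=13 Fernhollow=15 Hollowpine=12 → close Dunmere (overflow 7)
  18÷3 = 6 each, +1 to first 0
Round 4: Elkhorn=19 Fernhollow=21 Hollowpine=18 → close Fernhollow (overflow 13)
  21÷2 = 10 each, +1 to first 1
Round 5: Elkhorn=30 Hollowpine=28 → close Elkhorn (overflow 23)
  30÷1 = 30 each, +1 to first 0

Closure order: Ashgrove, Juniper, Dunmere, Fernhollow, Elkhorn
Last habitat: Hollowpine with 58 animals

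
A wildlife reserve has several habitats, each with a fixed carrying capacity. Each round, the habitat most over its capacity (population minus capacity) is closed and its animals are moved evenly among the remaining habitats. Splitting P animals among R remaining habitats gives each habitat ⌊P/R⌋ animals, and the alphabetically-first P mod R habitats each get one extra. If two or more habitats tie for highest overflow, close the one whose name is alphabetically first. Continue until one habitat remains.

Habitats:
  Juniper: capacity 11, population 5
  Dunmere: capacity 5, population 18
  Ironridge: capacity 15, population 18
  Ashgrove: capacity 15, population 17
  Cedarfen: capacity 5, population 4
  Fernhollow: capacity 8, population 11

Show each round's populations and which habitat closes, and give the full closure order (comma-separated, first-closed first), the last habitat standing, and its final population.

Closure order: Dunmere, Fernhollow, Ashgrove, Ironridge, Cedarfen
Last habitat: Juniper with 73 animals

Round 1: Ashgrove=17 Cedarfen=4 Dunmere=18 Fernhollow=11 Ironridge=18 Juniper=5 → close Dunmere (overflow 13)
  18÷5 = 3 each, +1 to first 3
Round 2: Ashgrove=21 Cedarfen=8 Fernhollow=15 Ironridge=21 Juniper=8 → close Fernhollow (overflow 7)
  15÷4 = 3 each, +1 to first 3
Round 3: Ashgrove=25 Cedarfen=12 Ironridge=25 Juniper=11 → close Ashgrove (overflow 10)
  25÷3 = 8 each, +1 to first 1
Round 4: Cedarfen=21 Ironridge=33 Juniper=19 → close Ironridge (overflow 18)
  33÷2 = 16 each, +1 to first 1
Round 5: Cedarfen=38 Juniper=35 → close Cedarfen (overflow 33)
  38÷1 = 38 each, +1 to first 0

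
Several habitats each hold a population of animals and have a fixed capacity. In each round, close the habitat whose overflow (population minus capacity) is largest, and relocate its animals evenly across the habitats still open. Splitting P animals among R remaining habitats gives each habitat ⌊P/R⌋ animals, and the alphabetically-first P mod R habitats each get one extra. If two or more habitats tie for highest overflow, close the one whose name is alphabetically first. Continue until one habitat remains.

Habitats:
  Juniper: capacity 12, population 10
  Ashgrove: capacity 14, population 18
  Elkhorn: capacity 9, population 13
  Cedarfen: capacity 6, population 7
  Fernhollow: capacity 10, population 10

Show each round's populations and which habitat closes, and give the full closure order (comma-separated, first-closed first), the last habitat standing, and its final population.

Closure order: Ashgrove, Elkhorn, Cedarfen, Fernhollow
Last habitat: Juniper with 58 animals

Round 1: Ashgrove=18 Cedarfen=7 Elkhorn=13 Fernhollow=10 Juniper=10 → close Ashgrove (overflow 4)
  18÷4 = 4 each, +1 to first 2
Round 2: Cedarfen=12 Elkhorn=18 Fernhollow=14 Juniper=14 → close Elkhorn (overflow 9)
  18÷3 = 6 each, +1 to first 0
Round 3: Cedarfen=18 Fernhollow=20 Juniper=20 → close Cedarfen (overflow 12)
  18÷2 = 9 each, +1 to first 0
Round 4: Fernhollow=29 Juniper=29 → close Fernhollow (overflow 19)
  29÷1 = 29 each, +1 to first 0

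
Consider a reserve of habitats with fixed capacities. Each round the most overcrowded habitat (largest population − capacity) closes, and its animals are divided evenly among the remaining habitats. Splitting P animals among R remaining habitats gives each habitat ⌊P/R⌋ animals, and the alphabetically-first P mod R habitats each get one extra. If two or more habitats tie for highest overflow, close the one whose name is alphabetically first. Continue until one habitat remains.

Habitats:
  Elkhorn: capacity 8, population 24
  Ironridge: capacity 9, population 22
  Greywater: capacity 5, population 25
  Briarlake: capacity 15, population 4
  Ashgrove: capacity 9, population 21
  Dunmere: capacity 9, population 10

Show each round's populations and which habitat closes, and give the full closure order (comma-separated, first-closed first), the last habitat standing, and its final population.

Closure order: Greywater, Elkhorn, Ashgrove, Ironridge, Dunmere
Last habitat: Briarlake with 106 animals

Round 1: Ashgrove=21 Briarlake=4 Dunmere=10 Elkhorn=24 Greywater=25 Ironridge=22 → close Greywater (overflow 20)
  25÷5 = 5 each, +1 to first 0
Round 2: Ashgrove=26 Briarlake=9 Dunmere=15 Elkhorn=29 Ironridge=27 → close Elkhorn (overflow 21)
  29÷4 = 7 each, +1 to first 1
Round 3: Ashgrove=34 Briarlake=16 Dunmere=22 Ironridge=34 → close Ashgrove (overflow 25)
  34÷3 = 11 each, +1 to first 1
Round 4: Briarlake=28 Dunmere=33 Ironridge=45 → close Ironridge (overflow 36)
  45÷2 = 22 each, +1 to first 1
Round 5: Briarlake=51 Dunmere=55 → close Dunmere (overflow 46)
  55÷1 = 55 each, +1 to first 0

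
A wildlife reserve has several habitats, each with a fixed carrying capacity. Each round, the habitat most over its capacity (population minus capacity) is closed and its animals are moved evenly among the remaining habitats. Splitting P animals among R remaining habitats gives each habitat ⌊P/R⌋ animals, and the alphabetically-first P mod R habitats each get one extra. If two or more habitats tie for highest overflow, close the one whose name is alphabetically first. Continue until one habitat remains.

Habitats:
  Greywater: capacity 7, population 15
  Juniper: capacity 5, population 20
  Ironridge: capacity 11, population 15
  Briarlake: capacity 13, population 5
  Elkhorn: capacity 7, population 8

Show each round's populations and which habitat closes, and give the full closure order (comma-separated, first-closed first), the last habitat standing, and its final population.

Round 1: Briarlake=5 Elkhorn=8 Greywater=15 Ironridge=15 Juniper=20 → close Juniper (overflow 15)
  20÷4 = 5 each, +1 to first 0
Round 2: Briarlake=10 Elkhorn=13 Greywater=20 Ironridge=20 → close Greywater (overflow 13)
  20÷3 = 6 each, +1 to first 2
Round 3: Briarlake=17 Elkhorn=20 Ironridge=26 → close Ironridge (overflow 15)
  26÷2 = 13 each, +1 to first 0
Round 4: Briarlake=30 Elkhorn=33 → close Elkhorn (overflow 26)
  33÷1 = 33 each, +1 to first 0

Closure order: Juniper, Greywater, Ironridge, Elkhorn
Last habitat: Briarlake with 63 animals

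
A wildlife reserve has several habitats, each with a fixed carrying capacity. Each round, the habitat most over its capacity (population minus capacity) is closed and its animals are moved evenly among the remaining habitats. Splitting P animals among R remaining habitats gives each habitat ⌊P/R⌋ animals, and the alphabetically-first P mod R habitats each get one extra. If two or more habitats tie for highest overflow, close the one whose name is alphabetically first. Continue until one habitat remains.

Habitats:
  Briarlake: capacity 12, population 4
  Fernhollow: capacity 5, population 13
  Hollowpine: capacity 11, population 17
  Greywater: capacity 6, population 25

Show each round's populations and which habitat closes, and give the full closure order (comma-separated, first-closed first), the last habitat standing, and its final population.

Round 1: Briarlake=4 Fernhollow=13 Greywater=25 Hollowpine=17 → close Greywater (overflow 19)
  25÷3 = 8 each, +1 to first 1
Round 2: Briarlake=13 Fernhollow=21 Hollowpine=25 → close Fernhollow (overflow 16)
  21÷2 = 10 each, +1 to first 1
Round 3: Briarlake=24 Hollowpine=35 → close Hollowpine (overflow 24)
  35÷1 = 35 each, +1 to first 0

Closure order: Greywater, Fernhollow, Hollowpine
Last habitat: Briarlake with 59 animals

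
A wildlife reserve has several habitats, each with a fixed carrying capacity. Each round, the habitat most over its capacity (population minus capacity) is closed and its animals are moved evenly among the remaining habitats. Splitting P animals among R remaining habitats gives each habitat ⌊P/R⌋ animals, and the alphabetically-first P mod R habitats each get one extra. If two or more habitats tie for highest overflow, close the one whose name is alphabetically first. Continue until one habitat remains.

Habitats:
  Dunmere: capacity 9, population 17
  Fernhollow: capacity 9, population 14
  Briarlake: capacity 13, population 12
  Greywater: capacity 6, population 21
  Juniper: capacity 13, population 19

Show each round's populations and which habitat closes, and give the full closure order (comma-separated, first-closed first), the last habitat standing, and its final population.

Closure order: Greywater, Dunmere, Juniper, Fernhollow
Last habitat: Briarlake with 83 animals

Round 1: Briarlake=12 Dunmere=17 Fernhollow=14 Greywater=21 Juniper=19 → close Greywater (overflow 15)
  21÷4 = 5 each, +1 to first 1
Round 2: Briarlake=18 Dunmere=22 Fernhollow=19 Juniper=24 → close Dunmere (overflow 13)
  22÷3 = 7 each, +1 to first 1
Round 3: Briarlake=26 Fernhollow=26 Juniper=31 → close Juniper (overflow 18)
  31÷2 = 15 each, +1 to first 1
Round 4: Briarlake=42 Fernhollow=41 → close Fernhollow (overflow 32)
  41÷1 = 41 each, +1 to first 0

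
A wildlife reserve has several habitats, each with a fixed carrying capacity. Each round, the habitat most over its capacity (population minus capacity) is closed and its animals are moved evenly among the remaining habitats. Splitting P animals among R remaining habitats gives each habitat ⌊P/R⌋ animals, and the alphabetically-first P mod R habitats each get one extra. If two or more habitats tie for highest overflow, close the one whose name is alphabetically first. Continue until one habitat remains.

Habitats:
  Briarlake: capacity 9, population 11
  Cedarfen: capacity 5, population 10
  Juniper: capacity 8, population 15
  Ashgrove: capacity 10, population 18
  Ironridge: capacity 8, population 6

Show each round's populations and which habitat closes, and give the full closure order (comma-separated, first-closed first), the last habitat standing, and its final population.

Closure order: Ashgrove, Juniper, Cedarfen, Briarlake
Last habitat: Ironridge with 60 animals

Round 1: Ashgrove=18 Briarlake=11 Cedarfen=10 Ironridge=6 Juniper=15 → close Ashgrove (overflow 8)
  18÷4 = 4 each, +1 to first 2
Round 2: Briarlake=16 Cedarfen=15 Ironridge=10 Juniper=19 → close Juniper (overflow 11)
  19÷3 = 6 each, +1 to first 1
Round 3: Briarlake=23 Cedarfen=21 Ironridge=16 → close Cedarfen (overflow 16)
  21÷2 = 10 each, +1 to first 1
Round 4: Briarlake=34 Ironridge=26 → close Briarlake (overflow 25)
  34÷1 = 34 each, +1 to first 0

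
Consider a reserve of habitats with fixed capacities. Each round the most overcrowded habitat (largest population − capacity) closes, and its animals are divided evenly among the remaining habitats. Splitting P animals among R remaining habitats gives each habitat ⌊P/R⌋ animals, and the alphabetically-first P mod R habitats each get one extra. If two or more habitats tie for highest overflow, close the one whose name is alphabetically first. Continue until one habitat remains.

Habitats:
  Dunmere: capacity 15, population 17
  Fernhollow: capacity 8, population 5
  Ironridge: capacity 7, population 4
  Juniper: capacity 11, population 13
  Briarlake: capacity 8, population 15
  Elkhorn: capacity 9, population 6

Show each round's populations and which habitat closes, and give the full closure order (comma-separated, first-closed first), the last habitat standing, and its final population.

Round 1: Briarlake=15 Dunmere=17 Elkhorn=6 Fernhollow=5 Ironridge=4 Juniper=13 → close Briarlake (overflow 7)
  15÷5 = 3 each, +1 to first 0
Round 2: Dunmere=20 Elkhorn=9 Fernhollow=8 Ironridge=7 Juniper=16 → close Dunmere (overflow 5)
  20÷4 = 5 each, +1 to first 0
Round 3: Elkhorn=14 Fernhollow=13 Ironridge=12 Juniper=21 → close Juniper (overflow 10)
  21÷3 = 7 each, +1 to first 0
Round 4: Elkhorn=21 Fernhollow=20 Ironridge=19 → close Elkhorn (overflow 12)
  21÷2 = 10 each, +1 to first 1
Round 5: Fernhollow=31 Ironridge=29 → close Fernhollow (overflow 23)
  31÷1 = 31 each, +1 to first 0

Closure order: Briarlake, Dunmere, Juniper, Elkhorn, Fernhollow
Last habitat: Ironridge with 60 animals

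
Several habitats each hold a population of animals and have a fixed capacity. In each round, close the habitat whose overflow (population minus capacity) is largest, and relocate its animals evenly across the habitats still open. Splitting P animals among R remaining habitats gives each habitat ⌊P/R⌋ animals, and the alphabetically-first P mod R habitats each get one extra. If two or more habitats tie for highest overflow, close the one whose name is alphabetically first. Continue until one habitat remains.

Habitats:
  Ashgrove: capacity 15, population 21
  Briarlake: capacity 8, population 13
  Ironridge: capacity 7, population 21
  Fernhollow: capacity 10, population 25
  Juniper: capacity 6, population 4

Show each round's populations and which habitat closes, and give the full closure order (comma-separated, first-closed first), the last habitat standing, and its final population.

Closure order: Fernhollow, Ironridge, Ashgrove, Briarlake
Last habitat: Juniper with 84 animals

Round 1: Ashgrove=21 Briarlake=13 Fernhollow=25 Ironridge=21 Juniper=4 → close Fernhollow (overflow 15)
  25÷4 = 6 each, +1 to first 1
Round 2: Ashgrove=28 Briarlake=19 Ironridge=27 Juniper=10 → close Ironridge (overflow 20)
  27÷3 = 9 each, +1 to first 0
Round 3: Ashgrove=37 Briarlake=28 Juniper=19 → close Ashgrove (overflow 22)
  37÷2 = 18 each, +1 to first 1
Round 4: Briarlake=47 Juniper=37 → close Briarlake (overflow 39)
  47÷1 = 47 each, +1 to first 0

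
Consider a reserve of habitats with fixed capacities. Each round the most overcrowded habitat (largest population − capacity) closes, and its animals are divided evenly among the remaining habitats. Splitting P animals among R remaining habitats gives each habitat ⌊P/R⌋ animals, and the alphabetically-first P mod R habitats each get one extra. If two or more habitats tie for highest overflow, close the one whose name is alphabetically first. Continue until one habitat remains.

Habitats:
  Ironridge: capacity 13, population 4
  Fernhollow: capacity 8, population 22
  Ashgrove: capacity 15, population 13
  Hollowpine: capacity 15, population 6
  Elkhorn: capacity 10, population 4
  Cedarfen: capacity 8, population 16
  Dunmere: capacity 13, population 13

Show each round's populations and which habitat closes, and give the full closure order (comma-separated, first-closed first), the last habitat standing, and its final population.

Round 1: Ashgrove=13 Cedarfen=16 Dunmere=13 Elkhorn=4 Fernhollow=22 Hollowpine=6 Ironridge=4 → close Fernhollow (overflow 14)
  22÷6 = 3 each, +1 to first 4
Round 2: Ashgrove=17 Cedarfen=20 Dunmere=17 Elkhorn=8 Hollowpine=9 Ironridge=7 → close Cedarfen (overflow 12)
  20÷5 = 4 each, +1 to first 0
Round 3: Ashgrove=21 Dunmere=21 Elkhorn=12 Hollowpine=13 Ironridge=11 → close Dunmere (overflow 8)
  21÷4 = 5 each, +1 to first 1
Round 4: Ashgrove=27 Elkhorn=17 Hollowpine=18 Ironridge=16 → close Ashgrove (overflow 12)
  27÷3 = 9 each, +1 to first 0
Round 5: Elkhorn=26 Hollowpine=27 Ironridge=25 → close Elkhorn (overflow 16)
  26÷2 = 13 each, +1 to first 0
Round 6: Hollowpine=40 Ironridge=38 → close Hollowpine (overflow 25)
  40÷1 = 40 each, +1 to first 0

Closure order: Fernhollow, Cedarfen, Dunmere, Ashgrove, Elkhorn, Hollowpine
Last habitat: Ironridge with 78 animals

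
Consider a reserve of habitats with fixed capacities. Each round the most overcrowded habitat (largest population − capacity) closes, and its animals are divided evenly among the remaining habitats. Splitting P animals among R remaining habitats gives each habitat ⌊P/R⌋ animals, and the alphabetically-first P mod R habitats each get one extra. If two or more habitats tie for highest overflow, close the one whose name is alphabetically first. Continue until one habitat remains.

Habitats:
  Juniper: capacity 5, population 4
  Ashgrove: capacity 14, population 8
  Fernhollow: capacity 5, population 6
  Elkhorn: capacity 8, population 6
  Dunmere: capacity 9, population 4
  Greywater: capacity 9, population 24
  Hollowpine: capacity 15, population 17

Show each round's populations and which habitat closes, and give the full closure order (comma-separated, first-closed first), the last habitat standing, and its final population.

Round 1: Ashgrove=8 Dunmere=4 Elkhorn=6 Fernhollow=6 Greywater=24 Hollowpine=17 Juniper=4 → close Greywater (overflow 15)
  24÷6 = 4 each, +1 to first 0
Round 2: Ashgrove=12 Dunmere=8 Elkhorn=10 Fernhollow=10 Hollowpine=21 Juniper=8 → close Hollowpine (overflow 6)
  21÷5 = 4 each, +1 to first 1
Round 3: Ashgrove=17 Dunmere=12 Elkhorn=14 Fernhollow=14 Juniper=12 → close Fernhollow (overflow 9)
  14÷4 = 3 each, +1 to first 2
Round 4: Ashgrove=21 Dunmere=16 Elkhorn=17 Juniper=15 → close Juniper (overflow 10)
  15÷3 = 5 each, +1 to first 0
Round 5: Ashgrove=26 Dunmere=21 Elkhorn=22 → close Elkhorn (overflow 14)
  22÷2 = 11 each, +1 to first 0
Round 6: Ashgrove=37 Dunmere=32 → close Ashgrove (overflow 23)
  37÷1 = 37 each, +1 to first 0

Closure order: Greywater, Hollowpine, Fernhollow, Juniper, Elkhorn, Ashgrove
Last habitat: Dunmere with 69 animals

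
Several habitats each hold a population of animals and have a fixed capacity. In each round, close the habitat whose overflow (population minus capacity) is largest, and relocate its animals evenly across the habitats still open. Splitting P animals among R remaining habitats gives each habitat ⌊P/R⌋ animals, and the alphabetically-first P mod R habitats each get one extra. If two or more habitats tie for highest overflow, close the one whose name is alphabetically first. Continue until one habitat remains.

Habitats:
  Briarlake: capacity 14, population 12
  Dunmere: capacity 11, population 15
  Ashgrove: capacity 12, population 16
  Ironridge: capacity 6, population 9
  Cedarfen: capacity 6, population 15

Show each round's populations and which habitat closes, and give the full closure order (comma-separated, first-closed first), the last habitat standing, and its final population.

Round 1: Ashgrove=16 Briarlake=12 Cedarfen=15 Dunmere=15 Ironridge=9 → close Cedarfen (overflow 9)
  15÷4 = 3 each, +1 to first 3
Round 2: Ashgrove=20 Briarlake=16 Dunmere=19 Ironridge=12 → close Ashgrove (overflow 8)
  20÷3 = 6 each, +1 to first 2
Round 3: Briarlake=23 Dunmere=26 Ironridge=18 → close Dunmere (overflow 15)
  26÷2 = 13 each, +1 to first 0
Round 4: Briarlake=36 Ironridge=31 → close Ironridge (overflow 25)
  31÷1 = 31 each, +1 to first 0

Closure order: Cedarfen, Ashgrove, Dunmere, Ironridge
Last habitat: Briarlake with 67 animals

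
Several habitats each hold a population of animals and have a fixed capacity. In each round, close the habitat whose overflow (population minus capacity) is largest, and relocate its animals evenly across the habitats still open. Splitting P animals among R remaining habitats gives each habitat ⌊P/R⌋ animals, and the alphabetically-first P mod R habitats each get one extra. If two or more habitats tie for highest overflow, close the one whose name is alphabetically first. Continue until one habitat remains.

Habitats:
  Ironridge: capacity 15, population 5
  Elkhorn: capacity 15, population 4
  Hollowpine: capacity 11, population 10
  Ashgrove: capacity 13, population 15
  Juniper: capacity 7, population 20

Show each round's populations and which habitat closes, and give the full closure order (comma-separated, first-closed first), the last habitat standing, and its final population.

Closure order: Juniper, Ashgrove, Hollowpine, Elkhorn
Last habitat: Ironridge with 54 animals

Round 1: Ashgrove=15 Elkhorn=4 Hollowpine=10 Ironridge=5 Juniper=20 → close Juniper (overflow 13)
  20÷4 = 5 each, +1 to first 0
Round 2: Ashgrove=20 Elkhorn=9 Hollowpine=15 Ironridge=10 → close Ashgrove (overflow 7)
  20÷3 = 6 each, +1 to first 2
Round 3: Elkhorn=16 Hollowpine=22 Ironridge=16 → close Hollowpine (overflow 11)
  22÷2 = 11 each, +1 to first 0
Round 4: Elkhorn=27 Ironridge=27 → close Elkhorn (overflow 12)
  27÷1 = 27 each, +1 to first 0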